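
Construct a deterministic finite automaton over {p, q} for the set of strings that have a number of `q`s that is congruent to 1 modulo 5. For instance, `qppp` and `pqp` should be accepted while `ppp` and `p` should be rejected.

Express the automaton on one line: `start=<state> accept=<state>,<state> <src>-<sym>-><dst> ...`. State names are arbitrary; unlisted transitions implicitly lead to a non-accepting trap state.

Keep the running count of `q`s modulo 5: each `q` advances along the cycle s0 → s1 → s2 → s3 → s4 → s0 while other symbols loop. Accept at s1.
        p   q  
>  s0   s0  s1 
 * s1   s1  s2 
   s2   s2  s3 
   s3   s3  s4 
   s4   s4  s0 
(> = start, * = accepting)

start=s0 accept=s1 s0-p->s0 s0-q->s1 s1-p->s1 s1-q->s2 s2-p->s2 s2-q->s3 s3-p->s3 s3-q->s4 s4-p->s4 s4-q->s0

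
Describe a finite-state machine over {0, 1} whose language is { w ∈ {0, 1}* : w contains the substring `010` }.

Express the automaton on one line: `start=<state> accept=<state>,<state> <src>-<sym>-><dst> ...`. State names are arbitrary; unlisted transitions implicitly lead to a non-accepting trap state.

start=s0 accept=s3 s0-0->s1 s0-1->s0 s1-0->s1 s1-1->s2 s2-0->s3 s2-1->s0 s3-0->s3 s3-1->s3

States s0..s2 record the length of the longest prefix of `010` that matches the current input suffix. Reaching s3 means `010` has been seen, and we stay there forever. Accept from s3.
4 states suffice.
        0   1  
>  s0   s1  s0 
   s1   s1  s2 
   s2   s3  s0 
 * s3   s3  s3 
(> = start, * = accepting)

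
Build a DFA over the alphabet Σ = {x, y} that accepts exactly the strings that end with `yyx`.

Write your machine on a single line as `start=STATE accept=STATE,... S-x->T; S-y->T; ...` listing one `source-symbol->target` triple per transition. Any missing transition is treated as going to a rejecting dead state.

start=q0; accept=q3; q0-x->q0; q0-y->q1; q1-x->q0; q1-y->q2; q2-x->q3; q2-y->q2; q3-x->q0; q3-y->q1

Let each state record the length of the longest suffix of the input read so far that is also a prefix of `yyx`. q1 means the last symbol is `y`; q2 means the last 2 symbols are `yy`; q3 means the last 3 symbols are `yyx`. Accept only at q3, where the string currently ends in `yyx`.
        x   y  
>  q0   q0  q1 
   q1   q0  q2 
   q2   q3  q2 
 * q3   q0  q1 
(> = start, * = accepting)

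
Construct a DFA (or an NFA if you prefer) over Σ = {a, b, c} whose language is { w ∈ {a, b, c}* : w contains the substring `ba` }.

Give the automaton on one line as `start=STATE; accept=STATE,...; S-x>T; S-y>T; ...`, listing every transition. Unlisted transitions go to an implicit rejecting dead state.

start=s0; accept=s2; s0-a>s0; s0-b>s1; s0-c>s0; s1-a>s2; s1-b>s1; s1-c>s0; s2-a>s2; s2-b>s2; s2-c>s2

States s0..s1 record the length of the longest prefix of `ba` that matches the current input suffix. Reaching s2 means `ba` has been seen, and we stay there forever. Accept from s2.
3 states suffice.
        a   b   c  
>  s0   s0  s1  s0 
   s1   s2  s1  s0 
 * s2   s2  s2  s2 
(> = start, * = accepting)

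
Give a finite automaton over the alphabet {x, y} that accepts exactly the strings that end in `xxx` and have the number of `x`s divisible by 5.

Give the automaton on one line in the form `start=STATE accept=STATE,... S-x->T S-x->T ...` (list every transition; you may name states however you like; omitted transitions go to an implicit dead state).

Build one automaton per condition and run them in lockstep. The first has 4 states tracking how much of the suffix `xxx` has currently been matched; the second has 5 states tracking the count of `x`s modulo 5. A product state is a pair (one from each), accepting exactly when both do. Equivalent product states are then merged.
8 states suffice.
        x   y  
>  S0   S1  S0 
   S1   S2  S1 
   S2   S3  S2 
   S3   S4  S5 
   S4   S6  S7 
   S5   S7  S5 
 * S6   S1  S0 
   S7   S0  S7 
(> = start, * = accepting)

start=S0 accept=S6 S0-x->S1 S0-y->S0 S1-x->S2 S1-y->S1 S2-x->S3 S2-y->S2 S3-x->S4 S3-y->S5 S4-x->S6 S4-y->S7 S5-x->S7 S5-y->S5 S6-x->S1 S6-y->S0 S7-x->S0 S7-y->S7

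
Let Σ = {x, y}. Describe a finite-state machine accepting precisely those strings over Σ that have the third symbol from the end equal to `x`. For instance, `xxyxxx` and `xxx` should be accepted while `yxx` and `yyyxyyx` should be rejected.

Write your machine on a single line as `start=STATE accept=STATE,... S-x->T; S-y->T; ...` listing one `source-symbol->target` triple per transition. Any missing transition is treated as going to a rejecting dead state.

start=s0; accept=s7,s8,s9,s10; s0-x->s1; s0-y->s2; s1-x->s3; s1-y->s4; s2-x->s5; s2-y->s6; s3-x->s7; s3-y->s8; s4-x->s9; s4-y->s10; s5-x->s11; s5-y->s12; s6-x->s13; s6-y->s14; s7-x->s7; s7-y->s8; s8-x->s9; s8-y->s10; s9-x->s11; s9-y->s12; s10-x->s13; s10-y->s14; s11-x->s7; s11-y->s8; s12-x->s9; s12-y->s10; s13-x->s11; s13-y->s12; s14-x->s13; s14-y->s14

Because acceptance depends on a position counted from the end, the machine has to buffer the most recent 3 symbols. Make each state the string of the last up-to-3 symbols read; on input `x` shift the window left and append `x`. Accept when the buffered window has length 3 and begins with `x`.
          x    y  
>  s0     s1   s2 
   s1     s3   s4 
   s2     s5   s6 
   s3     s7   s8 
   s4     s9  s10 
   s5    s11  s12 
   s6    s13  s14 
 * s7     s7   s8 
 * s8     s9  s10 
 * s9    s11  s12 
 * s10   s13  s14 
   s11    s7   s8 
   s12    s9  s10 
   s13   s11  s12 
   s14   s13  s14 
(> = start, * = accepting)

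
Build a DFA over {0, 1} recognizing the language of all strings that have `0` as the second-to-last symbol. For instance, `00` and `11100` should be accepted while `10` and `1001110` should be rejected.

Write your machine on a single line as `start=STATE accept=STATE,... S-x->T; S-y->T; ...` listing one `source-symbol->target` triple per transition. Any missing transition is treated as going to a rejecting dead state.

A DFA must remember the last 2 symbols (since which symbol is second-to-last isn't known until the input ends). Use one state per possible window of the last ≤2 symbols; accept from those whose window starts with `0`.
7 states suffice.
        0   1  
>  s0   s1  s2 
   s1   s3  s4 
   s2   s5  s6 
 * s3   s3  s4 
 * s4   s5  s6 
   s5   s3  s4 
   s6   s5  s6 
(> = start, * = accepting)

start=s0; accept=s3,s4; s0-0->s1; s0-1->s2; s1-0->s3; s1-1->s4; s2-0->s5; s2-1->s6; s3-0->s3; s3-1->s4; s4-0->s5; s4-1->s6; s5-0->s3; s5-1->s4; s6-0->s5; s6-1->s6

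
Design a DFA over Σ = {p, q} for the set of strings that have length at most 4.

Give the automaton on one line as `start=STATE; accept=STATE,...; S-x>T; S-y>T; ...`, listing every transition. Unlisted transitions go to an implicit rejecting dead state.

We only need to distinguish lengths 0, 1, …, 4, and '>4'. Chain s0 → s1 → s2 → s3 → s4 → s5 on every symbol, with s5 looping. Accepting states: {s0, s1, s2, s3, s4}.
6 states suffice.
        p   q  
>* s0   s1  s1 
 * s1   s2  s2 
 * s2   s3  s3 
 * s3   s4  s4 
 * s4   s5  s5 
   s5   s5  s5 
(> = start, * = accepting)

start=s0; accept=s0,s1,s2,s3,s4; s0-p>s1; s0-q>s1; s1-p>s2; s1-q>s2; s2-p>s3; s2-q>s3; s3-p>s4; s3-q>s4; s4-p>s5; s4-q>s5; s5-p>s5; s5-q>s5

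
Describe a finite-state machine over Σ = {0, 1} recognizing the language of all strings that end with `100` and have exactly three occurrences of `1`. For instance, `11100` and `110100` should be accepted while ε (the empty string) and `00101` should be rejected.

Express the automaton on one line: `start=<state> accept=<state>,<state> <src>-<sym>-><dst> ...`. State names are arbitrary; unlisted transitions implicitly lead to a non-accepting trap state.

start=q0 accept=q6 q0-0->q0 q0-1->q1 q1-0->q1 q1-1->q2 q2-0->q2 q2-1->q3 q3-0->q4 q3-1->q5 q4-0->q6 q4-1->q5 q5-0->q5 q5-1->q5 q6-0->q5 q6-1->q5

Build one automaton per condition and run them in lockstep. The first has 4 states tracking how much of the suffix `100` has currently been matched; the second has 5 states tracking the count of `1`s, saturating at 4. A product state is a pair (one from each), accepting exactly when both do. Minimizing collapses redundant product states.
With 7 states:
        0   1  
>  q0   q0  q1 
   q1   q1  q2 
   q2   q2  q3 
   q3   q4  q5 
   q4   q6  q5 
   q5   q5  q5 
 * q6   q5  q5 
(> = start, * = accepting)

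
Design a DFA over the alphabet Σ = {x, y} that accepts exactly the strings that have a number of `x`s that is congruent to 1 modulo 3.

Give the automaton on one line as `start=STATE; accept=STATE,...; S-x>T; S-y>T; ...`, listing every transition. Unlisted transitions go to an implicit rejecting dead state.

Keep the running count of `x`s modulo 3: each `x` advances along the cycle q0 → q1 → q2 → q0 while other symbols loop. Accept at q1.
        x   y  
>  q0   q1  q0 
 * q1   q2  q1 
   q2   q0  q2 
(> = start, * = accepting)

start=q0; accept=q1; q0-x>q1; q0-y>q0; q1-x>q2; q1-y>q1; q2-x>q0; q2-y>q2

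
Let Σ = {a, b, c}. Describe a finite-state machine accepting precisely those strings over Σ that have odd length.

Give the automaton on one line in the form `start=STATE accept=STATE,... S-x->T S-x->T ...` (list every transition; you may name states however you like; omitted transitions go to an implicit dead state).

Count input length modulo 2: every symbol advances one step around the cycle S0 → S1 → S0. Accept at S1.
        a   b   c  
>  S0   S1  S1  S1 
 * S1   S0  S0  S0 
(> = start, * = accepting)

start=S0 accept=S1 S0-a->S1 S0-b->S1 S0-c->S1 S1-a->S0 S1-b->S0 S1-c->S0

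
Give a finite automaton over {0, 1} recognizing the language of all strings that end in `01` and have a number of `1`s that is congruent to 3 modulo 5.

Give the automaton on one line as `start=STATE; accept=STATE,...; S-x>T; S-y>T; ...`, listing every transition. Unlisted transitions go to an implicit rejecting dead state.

Build one automaton per condition and run them in lockstep. The first has 3 states tracking how much of the suffix `01` has currently been matched; the second has 5 states tracking the count of `1`s modulo 5. A product state is a pair (one from each), accepting exactly when both do. After merging equivalent states the machine shrinks.
With 7 states:
        0   1  
>  s0   s0  s1 
   s1   s1  s2 
   s2   s3  s4 
   s3   s3  s5 
   s4   s4  s6 
 * s5   s4  s6 
   s6   s6  s0 
(> = start, * = accepting)

start=s0; accept=s5; s0-0>s0; s0-1>s1; s1-0>s1; s1-1>s2; s2-0>s3; s2-1>s4; s3-0>s3; s3-1>s5; s4-0>s4; s4-1>s6; s5-0>s4; s5-1>s6; s6-0>s6; s6-1>s0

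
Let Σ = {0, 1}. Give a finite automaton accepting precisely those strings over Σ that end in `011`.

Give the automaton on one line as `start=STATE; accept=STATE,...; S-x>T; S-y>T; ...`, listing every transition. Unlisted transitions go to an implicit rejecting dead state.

Let each state record the length of the longest suffix of the input read so far that is also a prefix of `011`. B means the last symbol is `0`; C means the last 2 symbols are `01`; D means the last 3 symbols are `011`. Accept only at D, where the string currently ends in `011`.
A 4-state machine:
       0  1 
>  A   B  A 
   B   B  C 
   C   B  D 
 * D   B  A 
(> = start, * = accepting)

start=A; accept=D; A-0>B; A-1>A; B-0>B; B-1>C; C-0>B; C-1>D; D-0>B; D-1>A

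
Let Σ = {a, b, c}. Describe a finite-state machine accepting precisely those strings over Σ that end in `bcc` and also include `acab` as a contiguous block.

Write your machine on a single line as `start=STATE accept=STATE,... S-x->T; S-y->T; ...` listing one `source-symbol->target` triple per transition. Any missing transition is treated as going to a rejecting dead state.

start=S0; accept=S7; S0-a->S1; S0-b->S0; S0-c->S0; S1-a->S1; S1-b->S0; S1-c->S2; S2-a->S3; S2-b->S0; S2-c->S0; S3-a->S1; S3-b->S4; S3-c->S2; S4-a->S5; S4-b->S4; S4-c->S6; S5-a->S5; S5-b->S4; S5-c->S5; S6-a->S5; S6-b->S4; S6-c->S7; S7-a->S5; S7-b->S4; S7-c->S5

Build one automaton per condition and run them in lockstep. The first has 4 states tracking how much of the suffix `bcc` has currently been matched; the second has 5 states tracking whether and how much of `acab` has been seen. A product state is a pair (one from each), accepting exactly when both do. After merging equivalent states the machine shrinks.
8 states suffice.
        a   b   c  
>  S0   S1  S0  S0 
   S1   S1  S0  S2 
   S2   S3  S0  S0 
   S3   S1  S4  S2 
   S4   S5  S4  S6 
   S5   S5  S4  S5 
   S6   S5  S4  S7 
 * S7   S5  S4  S5 
(> = start, * = accepting)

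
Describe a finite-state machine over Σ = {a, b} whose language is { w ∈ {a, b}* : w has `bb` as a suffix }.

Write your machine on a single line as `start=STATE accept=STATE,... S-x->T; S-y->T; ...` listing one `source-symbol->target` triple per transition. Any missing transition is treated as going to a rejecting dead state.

Let each state record the length of the longest suffix of the input read so far that is also a prefix of `bb`. s1 means the last symbol is `b`; s2 means the last 2 symbols are `bb`. Accept only at s2, where the string currently ends in `bb`.
A 3-state machine:
        a   b  
>  s0   s0  s1 
   s1   s0  s2 
 * s2   s0  s2 
(> = start, * = accepting)

start=s0; accept=s2; s0-a->s0; s0-b->s1; s1-a->s0; s1-b->s2; s2-a->s0; s2-b->s2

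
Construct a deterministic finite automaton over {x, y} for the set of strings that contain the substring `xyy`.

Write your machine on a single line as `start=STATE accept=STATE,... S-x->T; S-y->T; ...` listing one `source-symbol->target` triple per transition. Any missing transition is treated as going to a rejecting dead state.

start=q0; accept=q3; q0-x->q1; q0-y->q0; q1-x->q1; q1-y->q2; q2-x->q1; q2-y->q3; q3-x->q3; q3-y->q3

States q0..q2 record the length of the longest prefix of `xyy` that matches the current input suffix. Reaching q3 means `xyy` has been seen, and we stay there forever. Accept from q3.
4 states suffice.
        x   y  
>  q0   q1  q0 
   q1   q1  q2 
   q2   q1  q3 
 * q3   q3  q3 
(> = start, * = accepting)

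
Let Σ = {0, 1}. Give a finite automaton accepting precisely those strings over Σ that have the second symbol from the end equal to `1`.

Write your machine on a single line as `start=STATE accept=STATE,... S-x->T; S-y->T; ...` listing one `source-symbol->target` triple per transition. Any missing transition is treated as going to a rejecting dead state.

A DFA must remember the last 2 symbols (since which symbol is second-to-last isn't known until the input ends). Use one state per possible window of the last ≤2 symbols; accept from those whose window starts with `1`.
With 7 states:
        0   1  
>  S0   S1  S2 
   S1   S3  S4 
   S2   S5  S6 
   S3   S3  S4 
   S4   S5  S6 
 * S5   S3  S4 
 * S6   S5  S6 
(> = start, * = accepting)

start=S0; accept=S5,S6; S0-0->S1; S0-1->S2; S1-0->S3; S1-1->S4; S2-0->S5; S2-1->S6; S3-0->S3; S3-1->S4; S4-0->S5; S4-1->S6; S5-0->S3; S5-1->S4; S6-0->S5; S6-1->S6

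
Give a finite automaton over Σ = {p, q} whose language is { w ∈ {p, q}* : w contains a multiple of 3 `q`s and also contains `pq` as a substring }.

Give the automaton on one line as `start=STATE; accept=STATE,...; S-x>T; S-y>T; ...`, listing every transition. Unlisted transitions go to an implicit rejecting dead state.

start=S0; accept=S6; S0-p>S1; S0-q>S2; S1-p>S1; S1-q>S3; S2-p>S3; S2-q>S4; S3-p>S3; S3-q>S5; S4-p>S5; S4-q>S0; S5-p>S5; S5-q>S6; S6-p>S6; S6-q>S3

Run two small machines in parallel and take their product. The first has 3 states tracking the count of `q`s modulo 3; the second has 3 states tracking whether and how much of `pq` has been seen. A product state is a pair (one from each), accepting exactly when both do. After merging equivalent states the machine shrinks.
        p   q  
>  S0   S1  S2 
   S1   S1  S3 
   S2   S3  S4 
   S3   S3  S5 
   S4   S5  S0 
   S5   S5  S6 
 * S6   S6  S3 
(> = start, * = accepting)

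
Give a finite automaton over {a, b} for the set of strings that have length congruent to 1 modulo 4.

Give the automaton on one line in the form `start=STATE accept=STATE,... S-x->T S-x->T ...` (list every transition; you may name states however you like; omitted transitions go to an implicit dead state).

start=s0 accept=s1 s0-a->s1 s0-b->s1 s1-a->s2 s1-b->s2 s2-a->s3 s2-b->s3 s3-a->s0 s3-b->s0

Count input length modulo 4: every symbol advances one step around the cycle s0 → s1 → s2 → s3 → s0. Accept at s1.
        a   b  
>  s0   s1  s1 
 * s1   s2  s2 
   s2   s3  s3 
   s3   s0  s0 
(> = start, * = accepting)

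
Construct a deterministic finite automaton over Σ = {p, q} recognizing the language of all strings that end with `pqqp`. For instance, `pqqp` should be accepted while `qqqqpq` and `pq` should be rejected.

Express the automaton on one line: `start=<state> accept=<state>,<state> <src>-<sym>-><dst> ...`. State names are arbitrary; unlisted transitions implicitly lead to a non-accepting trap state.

start=s0 accept=s4 s0-p->s1 s0-q->s0 s1-p->s1 s1-q->s2 s2-p->s1 s2-q->s3 s3-p->s4 s3-q->s0 s4-p->s1 s4-q->s2

Let each state record the length of the longest suffix of the input read so far that is also a prefix of `pqqp`. s1 means the last symbol is `p`; s2 means the last 2 symbols are `pq`; s3 means the last 3 symbols are `pqq`; s4 means the last 4 symbols are `pqqp`. Accept only at s4, where the string currently ends in `pqqp`.
With 5 states:
        p   q  
>  s0   s1  s0 
   s1   s1  s2 
   s2   s1  s3 
   s3   s4  s0 
 * s4   s1  s2 
(> = start, * = accepting)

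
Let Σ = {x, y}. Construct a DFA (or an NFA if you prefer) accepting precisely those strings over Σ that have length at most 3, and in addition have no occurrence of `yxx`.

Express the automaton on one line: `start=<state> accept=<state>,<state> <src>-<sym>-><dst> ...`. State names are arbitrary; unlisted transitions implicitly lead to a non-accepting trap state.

start=s0 accept=s0,s1,s2,s3,s4,s5,s6,s7,s8 s0-x->s1 s0-y->s2 s1-x->s3 s1-y->s4 s2-x->s5 s2-y->s4 s3-x->s6 s3-y->s7 s4-x->s8 s4-y->s7 s5-x->s9 s5-y->s7 s6-x->s10 s6-y->s11 s7-x->s12 s7-y->s11 s8-x->s13 s8-y->s11 s9-x->s13 s9-y->s13 s10-x->s10 s10-y->s11 s11-x->s12 s11-y->s11 s12-x->s13 s12-y->s11 s13-x->s13 s13-y->s13

Handle the two conditions separately and then intersect. One (5 states) tracks the input length, saturating at 4; the other (4 states) tracks partial matches of the forbidden pattern `yxx`. Each combined state is a pair, one component from each; accept when both components accept.
14 states suffice.
          x    y  
>* s0     s1   s2 
 * s1     s3   s4 
 * s2     s5   s4 
 * s3     s6   s7 
 * s4     s8   s7 
 * s5     s9   s7 
 * s6    s10  s11 
 * s7    s12  s11 
 * s8    s13  s11 
   s9    s13  s13 
   s10   s10  s11 
   s11   s12  s11 
   s12   s13  s11 
   s13   s13  s13 
(> = start, * = accepting)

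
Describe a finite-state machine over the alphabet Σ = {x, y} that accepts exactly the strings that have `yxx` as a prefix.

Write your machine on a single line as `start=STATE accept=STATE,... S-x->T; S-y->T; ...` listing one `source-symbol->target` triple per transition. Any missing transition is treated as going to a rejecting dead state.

start=q0; accept=q3; q0-x->q4; q0-y->q1; q1-x->q2; q1-y->q4; q2-x->q3; q2-y->q4; q3-x->q3; q3-y->q3; q4-x->q4; q4-y->q4

Check the first 3 symbols one by one: q0 through q2 record how many have matched `yxx` so far; any wrong symbol goes to the dead state q4. After all 3 match we enter the accepting sink q3.
5 states suffice.
        x   y  
>  q0   q4  q1 
   q1   q2  q4 
   q2   q3  q4 
 * q3   q3  q3 
   q4   q4  q4 
(> = start, * = accepting)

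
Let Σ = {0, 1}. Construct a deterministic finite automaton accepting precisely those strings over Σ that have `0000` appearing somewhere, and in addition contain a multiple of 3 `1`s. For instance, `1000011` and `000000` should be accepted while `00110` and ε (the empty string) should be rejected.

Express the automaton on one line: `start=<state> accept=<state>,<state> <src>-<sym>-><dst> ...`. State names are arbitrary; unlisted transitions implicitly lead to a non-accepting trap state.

Handle the two conditions separately and then intersect. The first has 5 states tracking whether and how much of `0000` has been seen; the second has 3 states tracking the count of `1`s modulo 3. A product state is a pair (one from each), accepting exactly when both do.
          0    1  
>  q0     q1   q2 
   q1     q3   q2 
   q2     q4   q5 
   q3     q6   q2 
   q4     q7   q5 
   q5     q8   q0 
   q6     q9   q2 
   q7    q10   q5 
   q8    q11   q0 
 * q9     q9  q12 
   q10   q12   q5 
   q11   q13   q0 
   q12   q12  q14 
   q13   q14   q0 
   q14   q14   q9 
(> = start, * = accepting)

start=q0 accept=q9 q0-0->q1 q0-1->q2 q1-0->q3 q1-1->q2 q2-0->q4 q2-1->q5 q3-0->q6 q3-1->q2 q4-0->q7 q4-1->q5 q5-0->q8 q5-1->q0 q6-0->q9 q6-1->q2 q7-0->q10 q7-1->q5 q8-0->q11 q8-1->q0 q9-0->q9 q9-1->q12 q10-0->q12 q10-1->q5 q11-0->q13 q11-1->q0 q12-0->q12 q12-1->q14 q13-0->q14 q13-1->q0 q14-0->q14 q14-1->q9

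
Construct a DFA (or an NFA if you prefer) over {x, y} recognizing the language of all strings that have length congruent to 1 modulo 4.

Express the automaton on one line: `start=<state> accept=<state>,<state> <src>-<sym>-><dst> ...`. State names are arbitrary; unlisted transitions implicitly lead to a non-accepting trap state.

Only the length mod 4 matters, so use a 4-cycle: from any state, every input symbol moves to the next state, wrapping s3 back to s0. Mark s1 accepting.
With 4 states:
        x   y  
>  s0   s1  s1 
 * s1   s2  s2 
   s2   s3  s3 
   s3   s0  s0 
(> = start, * = accepting)

start=s0 accept=s1 s0-x->s1 s0-y->s1 s1-x->s2 s1-y->s2 s2-x->s3 s2-y->s3 s3-x->s0 s3-y->s0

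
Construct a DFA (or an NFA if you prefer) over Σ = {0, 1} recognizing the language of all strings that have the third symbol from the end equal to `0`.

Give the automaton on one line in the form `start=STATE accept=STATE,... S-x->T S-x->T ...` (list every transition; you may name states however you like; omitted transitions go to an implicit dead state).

Because acceptance depends on a position counted from the end, the machine has to buffer the most recent 3 symbols. Make each state the string of the last up-to-3 symbols read; on input `x` shift the window left and append `x`. Accept when the buffered window has length 3 and begins with `0`.
          0    1  
>  q0     q1   q2 
   q1     q3   q4 
   q2     q5   q6 
   q3     q7   q8 
   q4     q9  q10 
   q5    q11  q12 
   q6    q13  q14 
 * q7     q7   q8 
 * q8     q9  q10 
 * q9    q11  q12 
 * q10   q13  q14 
   q11    q7   q8 
   q12    q9  q10 
   q13   q11  q12 
   q14   q13  q14 
(> = start, * = accepting)

start=q0 accept=q7,q8,q9,q10 q0-0->q1 q0-1->q2 q1-0->q3 q1-1->q4 q2-0->q5 q2-1->q6 q3-0->q7 q3-1->q8 q4-0->q9 q4-1->q10 q5-0->q11 q5-1->q12 q6-0->q13 q6-1->q14 q7-0->q7 q7-1->q8 q8-0->q9 q8-1->q10 q9-0->q11 q9-1->q12 q10-0->q13 q10-1->q14 q11-0->q7 q11-1->q8 q12-0->q9 q12-1->q10 q13-0->q11 q13-1->q12 q14-0->q13 q14-1->q14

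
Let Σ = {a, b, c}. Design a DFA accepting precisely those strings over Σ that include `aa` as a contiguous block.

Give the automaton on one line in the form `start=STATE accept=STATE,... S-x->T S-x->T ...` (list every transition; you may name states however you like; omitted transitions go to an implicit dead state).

Track how much of `aa` has been matched so far: state q0 is no progress, q2 is the absorbing accept state reached once `aa` has occurred. Intermediate states record partial matches; on a mismatch, fall back to the longest reusable overlap.
A 3-state machine:
        a   b   c  
>  q0   q1  q0  q0 
   q1   q2  q0  q0 
 * q2   q2  q2  q2 
(> = start, * = accepting)

start=q0 accept=q2 q0-a->q1 q0-b->q0 q0-c->q0 q1-a->q2 q1-b->q0 q1-c->q0 q2-a->q2 q2-b->q2 q2-c->q2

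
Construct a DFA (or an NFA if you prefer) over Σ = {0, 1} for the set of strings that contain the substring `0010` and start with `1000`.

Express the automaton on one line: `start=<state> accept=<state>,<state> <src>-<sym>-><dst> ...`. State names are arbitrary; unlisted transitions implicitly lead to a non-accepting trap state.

Build one automaton per condition and run them in lockstep. One (5 states) tracks whether and how much of `0010` has been seen; the other (6 states) tracks whether the input so far still matches the prefix `1000`. Each combined state is a pair, one component from each; accept when both components accept.
A 14-state machine:
          0    1  
>  q0     q1   q2 
   q1     q3   q4 
   q2     q5   q4 
   q3     q3   q6 
   q4     q1   q4 
   q5     q7   q4 
   q6     q8   q4 
   q7     q9   q6 
   q8     q8   q8 
   q9     q9  q10 
   q10   q11  q12 
 * q11   q11  q11 
   q12   q13  q12 
   q13    q9  q12 
(> = start, * = accepting)

start=q0 accept=q11 q0-0->q1 q0-1->q2 q1-0->q3 q1-1->q4 q2-0->q5 q2-1->q4 q3-0->q3 q3-1->q6 q4-0->q1 q4-1->q4 q5-0->q7 q5-1->q4 q6-0->q8 q6-1->q4 q7-0->q9 q7-1->q6 q8-0->q8 q8-1->q8 q9-0->q9 q9-1->q10 q10-0->q11 q10-1->q12 q11-0->q11 q11-1->q11 q12-0->q13 q12-1->q12 q13-0->q9 q13-1->q12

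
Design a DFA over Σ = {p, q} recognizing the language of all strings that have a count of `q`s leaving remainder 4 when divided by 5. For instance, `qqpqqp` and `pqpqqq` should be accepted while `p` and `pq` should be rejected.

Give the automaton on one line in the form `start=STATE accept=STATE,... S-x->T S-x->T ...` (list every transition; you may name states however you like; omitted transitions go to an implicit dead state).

start=S0 accept=S4 S0-p->S0 S0-q->S1 S1-p->S1 S1-q->S2 S2-p->S2 S2-q->S3 S3-p->S3 S3-q->S4 S4-p->S4 S4-q->S0

Keep the running count of `q`s modulo 5: each `q` advances along the cycle S0 → S1 → S2 → S3 → S4 → S0 while other symbols loop. Accept at S4.
A 5-state machine:
        p   q  
>  S0   S0  S1 
   S1   S1  S2 
   S2   S2  S3 
   S3   S3  S4 
 * S4   S4  S0 
(> = start, * = accepting)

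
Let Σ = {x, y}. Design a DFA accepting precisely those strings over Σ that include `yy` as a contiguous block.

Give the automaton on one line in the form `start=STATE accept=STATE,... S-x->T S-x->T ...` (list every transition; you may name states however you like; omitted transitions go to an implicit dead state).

States q0..q1 record the length of the longest prefix of `yy` that matches the current input suffix. Reaching q2 means `yy` has been seen, and we stay there forever. Accept from q2.
A 3-state machine:
        x   y  
>  q0   q0  q1 
   q1   q0  q2 
 * q2   q2  q2 
(> = start, * = accepting)

start=q0 accept=q2 q0-x->q0 q0-y->q1 q1-x->q0 q1-y->q2 q2-x->q2 q2-y->q2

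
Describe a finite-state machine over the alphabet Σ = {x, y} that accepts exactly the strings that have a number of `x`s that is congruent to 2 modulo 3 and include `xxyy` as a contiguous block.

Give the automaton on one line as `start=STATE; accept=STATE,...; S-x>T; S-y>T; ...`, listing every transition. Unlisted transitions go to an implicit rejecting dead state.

start=s0; accept=s10; s0-x>s1; s0-y>s0; s1-x>s2; s1-y>s3; s2-x>s4; s2-y>s5; s3-x>s6; s3-y>s3; s4-x>s7; s4-y>s8; s5-x>s9; s5-y>s10; s6-x>s4; s6-y>s11; s7-x>s2; s7-y>s12; s8-x>s1; s8-y>s13; s9-x>s7; s9-y>s0; s10-x>s13; s10-y>s10; s11-x>s9; s11-y>s11; s12-x>s6; s12-y>s14; s13-x>s14; s13-y>s13; s14-x>s10; s14-y>s14

Handle the two conditions separately and then intersect. One (3 states) tracks the count of `x`s modulo 3; the other (5 states) tracks whether and how much of `xxyy` has been seen. Each combined state is a pair, one component from each; accept when both components accept.
A 15-state machine:
          x    y  
>  s0     s1   s0 
   s1     s2   s3 
   s2     s4   s5 
   s3     s6   s3 
   s4     s7   s8 
   s5     s9  s10 
   s6     s4  s11 
   s7     s2  s12 
   s8     s1  s13 
   s9     s7   s0 
 * s10   s13  s10 
   s11    s9  s11 
   s12    s6  s14 
   s13   s14  s13 
   s14   s10  s14 
(> = start, * = accepting)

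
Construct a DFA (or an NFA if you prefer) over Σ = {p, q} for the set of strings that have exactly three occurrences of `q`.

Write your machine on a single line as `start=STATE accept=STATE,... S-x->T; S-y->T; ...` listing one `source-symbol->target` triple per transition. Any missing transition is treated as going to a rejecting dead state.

start=S0; accept=S3; S0-p->S0; S0-q->S1; S1-p->S1; S1-q->S2; S2-p->S2; S2-q->S3; S3-p->S3; S3-q->S4; S4-p->S4; S4-q->S4

Count `q`s, saturating at 4: states S0 through S3 mean 0 through 3 `q`s seen; S4 means more than 3. Each `q` increments (capped at S4); other symbols loop. Accept from {S3}.
5 states suffice.
        p   q  
>  S0   S0  S1 
   S1   S1  S2 
   S2   S2  S3 
 * S3   S3  S4 
   S4   S4  S4 
(> = start, * = accepting)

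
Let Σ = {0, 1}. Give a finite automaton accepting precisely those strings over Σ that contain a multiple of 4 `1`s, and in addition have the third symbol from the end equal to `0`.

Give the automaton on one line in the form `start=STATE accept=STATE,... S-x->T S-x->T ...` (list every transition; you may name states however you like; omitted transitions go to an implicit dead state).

Run two small machines in parallel and take their product. One (4 states) tracks the count of `1`s modulo 4; the other (15 states) tracks the last 3 symbols read. Each combined state is a pair, one component from each; accept when both components accept. Minimizing collapses redundant product states.
15 states suffice.
          0    1  
>  q0     q1   q2 
   q1     q3   q2 
   q2     q2   q4 
   q3     q5   q2 
   q4     q6   q7 
 * q5     q5   q2 
   q6     q6   q8 
   q7     q9   q0 
   q8     q9  q10 
   q9    q11  q12 
 * q10    q1   q2 
   q11   q11  q13 
   q12   q14   q2 
 * q13   q14   q2 
 * q14    q3   q2 
(> = start, * = accepting)

start=q0 accept=q5,q10,q13,q14 q0-0->q1 q0-1->q2 q1-0->q3 q1-1->q2 q2-0->q2 q2-1->q4 q3-0->q5 q3-1->q2 q4-0->q6 q4-1->q7 q5-0->q5 q5-1->q2 q6-0->q6 q6-1->q8 q7-0->q9 q7-1->q0 q8-0->q9 q8-1->q10 q9-0->q11 q9-1->q12 q10-0->q1 q10-1->q2 q11-0->q11 q11-1->q13 q12-0->q14 q12-1->q2 q13-0->q14 q13-1->q2 q14-0->q3 q14-1->q2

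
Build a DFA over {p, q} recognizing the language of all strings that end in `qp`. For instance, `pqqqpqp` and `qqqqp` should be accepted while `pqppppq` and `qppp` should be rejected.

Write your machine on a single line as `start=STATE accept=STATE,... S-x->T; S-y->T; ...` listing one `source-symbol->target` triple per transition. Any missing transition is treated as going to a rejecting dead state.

Remember how much of `qp` the current input suffix matches. State s0 means no match yet; s1 means the last symbol is `q`; s2 means the last 2 symbols are `qp`. Only s2 accepts. On a mismatch, fall back to the longest proper suffix that is still a prefix of `qp`.
A 3-state machine:
        p   q  
>  s0   s0  s1 
   s1   s2  s1 
 * s2   s0  s1 
(> = start, * = accepting)

start=s0; accept=s2; s0-p->s0; s0-q->s1; s1-p->s2; s1-q->s1; s2-p->s0; s2-q->s1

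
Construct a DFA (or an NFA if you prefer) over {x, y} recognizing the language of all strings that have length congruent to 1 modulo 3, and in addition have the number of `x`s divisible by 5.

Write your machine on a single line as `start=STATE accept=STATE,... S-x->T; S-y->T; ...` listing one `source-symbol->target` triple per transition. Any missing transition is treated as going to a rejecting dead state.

Handle the two conditions separately and then intersect. The first has 3 states tracking the input length modulo 3; the second has 5 states tracking the count of `x`s modulo 5. A product state is a pair (one from each), accepting exactly when both do.
With 15 states:
          x    y  
>  S0     S1   S2 
   S1     S3   S4 
 * S2     S4   S5 
   S3     S6   S7 
   S4     S7   S8 
   S5     S8   S0 
   S6     S9  S10 
   S7    S10  S11 
   S8    S11   S1 
   S9     S5  S12 
   S10   S12  S13 
   S11   S13   S3 
   S12    S0  S14 
   S13   S14   S6 
   S14    S2   S9 
(> = start, * = accepting)

start=S0; accept=S2; S0-x->S1; S0-y->S2; S1-x->S3; S1-y->S4; S2-x->S4; S2-y->S5; S3-x->S6; S3-y->S7; S4-x->S7; S4-y->S8; S5-x->S8; S5-y->S0; S6-x->S9; S6-y->S10; S7-x->S10; S7-y->S11; S8-x->S11; S8-y->S1; S9-x->S5; S9-y->S12; S10-x->S12; S10-y->S13; S11-x->S13; S11-y->S3; S12-x->S0; S12-y->S14; S13-x->S14; S13-y->S6; S14-x->S2; S14-y->S9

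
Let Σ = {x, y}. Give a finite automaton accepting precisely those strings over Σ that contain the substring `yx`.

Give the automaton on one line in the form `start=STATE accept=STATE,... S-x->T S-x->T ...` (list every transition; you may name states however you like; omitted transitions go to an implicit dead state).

start=q0 accept=q2 q0-x->q0 q0-y->q1 q1-x->q2 q1-y->q1 q2-x->q2 q2-y->q2

Track how much of `yx` has been matched so far: state q0 is no progress, q2 is the absorbing accept state reached once `yx` has occurred. Intermediate states record partial matches; on a mismatch, fall back to the longest reusable overlap.
3 states suffice.
        x   y  
>  q0   q0  q1 
   q1   q2  q1 
 * q2   q2  q2 
(> = start, * = accepting)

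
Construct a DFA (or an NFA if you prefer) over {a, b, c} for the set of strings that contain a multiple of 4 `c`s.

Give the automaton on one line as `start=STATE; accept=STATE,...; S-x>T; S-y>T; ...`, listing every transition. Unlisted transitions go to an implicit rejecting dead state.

start=S0; accept=S0; S0-a>S0; S0-b>S0; S0-c>S1; S1-a>S1; S1-b>S1; S1-c>S2; S2-a>S2; S2-b>S2; S2-c>S3; S3-a>S3; S3-b>S3; S3-c>S0

Keep the running count of `c`s modulo 4: each `c` advances along the cycle S0 → S1 → S2 → S3 → S0 while other symbols loop. Accept at S0.
With 4 states:
        a   b   c  
>* S0   S0  S0  S1 
   S1   S1  S1  S2 
   S2   S2  S2  S3 
   S3   S3  S3  S0 
(> = start, * = accepting)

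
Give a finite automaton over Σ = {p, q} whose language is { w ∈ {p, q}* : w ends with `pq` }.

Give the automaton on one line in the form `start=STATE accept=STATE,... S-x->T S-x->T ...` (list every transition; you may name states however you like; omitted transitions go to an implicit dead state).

start=S0 accept=S2 S0-p->S1 S0-q->S0 S1-p->S1 S1-q->S2 S2-p->S1 S2-q->S0

Remember how much of `pq` the current input suffix matches. State S0 means no match yet; S1 means the last symbol is `p`; S2 means the last 2 symbols are `pq`. Only S2 accepts. On a mismatch, fall back to the longest proper suffix that is still a prefix of `pq`.
        p   q  
>  S0   S1  S0 
   S1   S1  S2 
 * S2   S1  S0 
(> = start, * = accepting)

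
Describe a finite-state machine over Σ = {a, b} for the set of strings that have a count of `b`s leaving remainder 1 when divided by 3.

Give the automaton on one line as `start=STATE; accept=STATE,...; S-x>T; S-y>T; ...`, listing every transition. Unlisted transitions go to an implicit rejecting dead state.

start=s0; accept=s1; s0-a>s0; s0-b>s1; s1-a>s1; s1-b>s2; s2-a>s2; s2-b>s0

Keep the running count of `b`s modulo 3: each `b` advances along the cycle s0 → s1 → s2 → s0 while other symbols loop. Accept at s1.
3 states suffice.
        a   b  
>  s0   s0  s1 
 * s1   s1  s2 
   s2   s2  s0 
(> = start, * = accepting)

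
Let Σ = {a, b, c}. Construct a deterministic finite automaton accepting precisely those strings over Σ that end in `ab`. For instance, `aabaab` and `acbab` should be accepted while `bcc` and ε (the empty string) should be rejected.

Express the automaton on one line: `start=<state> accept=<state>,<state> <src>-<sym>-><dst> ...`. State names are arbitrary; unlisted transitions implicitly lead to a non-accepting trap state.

Remember how much of `ab` the current input suffix matches. State q0 means no match yet; q1 means the last symbol is `a`; q2 means the last 2 symbols are `ab`. Only q2 accepts. On a mismatch, fall back to the longest proper suffix that is still a prefix of `ab`.
A 3-state machine:
        a   b   c  
>  q0   q1  q0  q0 
   q1   q1  q2  q0 
 * q2   q1  q0  q0 
(> = start, * = accepting)

start=q0 accept=q2 q0-a->q1 q0-b->q0 q0-c->q0 q1-a->q1 q1-b->q2 q1-c->q0 q2-a->q1 q2-b->q0 q2-c->q0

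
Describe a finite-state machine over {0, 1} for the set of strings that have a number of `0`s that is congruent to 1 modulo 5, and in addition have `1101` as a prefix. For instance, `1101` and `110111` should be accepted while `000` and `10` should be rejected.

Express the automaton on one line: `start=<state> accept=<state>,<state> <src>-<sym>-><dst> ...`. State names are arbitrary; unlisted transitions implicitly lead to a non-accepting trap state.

start=q0 accept=q9 q0-0->q1 q0-1->q2 q1-0->q3 q1-1->q1 q2-0->q1 q2-1->q4 q3-0->q5 q3-1->q3 q4-0->q6 q4-1->q7 q5-0->q8 q5-1->q5 q6-0->q3 q6-1->q9 q7-0->q1 q7-1->q7 q8-0->q7 q8-1->q8 q9-0->q10 q9-1->q9 q10-0->q11 q10-1->q10 q11-0->q12 q11-1->q11 q12-0->q13 q12-1->q12 q13-0->q9 q13-1->q13

Build one automaton per condition and run them in lockstep. The first has 5 states tracking the count of `0`s modulo 5; the second has 6 states tracking whether the input so far still matches the prefix `1101`. A product state is a pair (one from each), accepting exactly when both do.
14 states suffice.
          0    1  
>  q0     q1   q2 
   q1     q3   q1 
   q2     q1   q4 
   q3     q5   q3 
   q4     q6   q7 
   q5     q8   q5 
   q6     q3   q9 
   q7     q1   q7 
   q8     q7   q8 
 * q9    q10   q9 
   q10   q11  q10 
   q11   q12  q11 
   q12   q13  q12 
   q13    q9  q13 
(> = start, * = accepting)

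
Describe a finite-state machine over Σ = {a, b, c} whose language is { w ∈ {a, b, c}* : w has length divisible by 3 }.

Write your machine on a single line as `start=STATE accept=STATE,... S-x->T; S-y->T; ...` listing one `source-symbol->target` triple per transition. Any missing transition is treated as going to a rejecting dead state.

Only the length mod 3 matters, so use a 3-cycle: from any state, every input symbol moves to the next state, wrapping S2 back to S0. Mark S0 accepting.
        a   b   c  
>* S0   S1  S1  S1 
   S1   S2  S2  S2 
   S2   S0  S0  S0 
(> = start, * = accepting)

start=S0; accept=S0; S0-a->S1; S0-b->S1; S0-c->S1; S1-a->S2; S1-b->S2; S1-c->S2; S2-a->S0; S2-b->S0; S2-c->S0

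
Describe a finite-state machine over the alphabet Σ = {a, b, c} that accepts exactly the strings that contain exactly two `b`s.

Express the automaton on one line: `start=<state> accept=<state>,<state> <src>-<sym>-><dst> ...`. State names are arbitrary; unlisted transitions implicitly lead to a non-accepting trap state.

Only the number of `b`s matters, and only up to 3. Make a chain s0 → s1 → s2 → s3 advanced by each `b` (with s3 absorbing); every other symbol self-loops. The accepting set is {s2}.
A 4-state machine:
        a   b   c  
>  s0   s0  s1  s0 
   s1   s1  s2  s1 
 * s2   s2  s3  s2 
   s3   s3  s3  s3 
(> = start, * = accepting)

start=s0 accept=s2 s0-a->s0 s0-b->s1 s0-c->s0 s1-a->s1 s1-b->s2 s1-c->s1 s2-a->s2 s2-b->s3 s2-c->s2 s3-a->s3 s3-b->s3 s3-c->s3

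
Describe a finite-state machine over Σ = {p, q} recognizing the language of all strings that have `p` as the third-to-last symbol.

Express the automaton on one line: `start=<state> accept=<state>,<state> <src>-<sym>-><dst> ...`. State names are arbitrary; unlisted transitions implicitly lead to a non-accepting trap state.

Because acceptance depends on a position counted from the end, the machine has to buffer the most recent 3 symbols. Make each state the string of the last up-to-3 symbols read; on input `x` shift the window left and append `x`. Accept when the buffered window has length 3 and begins with `p`.
A 15-state machine:
          p    q  
>  S0     S1   S2 
   S1     S3   S4 
   S2     S5   S6 
   S3     S7   S8 
   S4     S9  S10 
   S5    S11  S12 
   S6    S13  S14 
 * S7     S7   S8 
 * S8     S9  S10 
 * S9    S11  S12 
 * S10   S13  S14 
   S11    S7   S8 
   S12    S9  S10 
   S13   S11  S12 
   S14   S13  S14 
(> = start, * = accepting)

start=S0 accept=S7,S8,S9,S10 S0-p->S1 S0-q->S2 S1-p->S3 S1-q->S4 S2-p->S5 S2-q->S6 S3-p->S7 S3-q->S8 S4-p->S9 S4-q->S10 S5-p->S11 S5-q->S12 S6-p->S13 S6-q->S14 S7-p->S7 S7-q->S8 S8-p->S9 S8-q->S10 S9-p->S11 S9-q->S12 S10-p->S13 S10-q->S14 S11-p->S7 S11-q->S8 S12-p->S9 S12-q->S10 S13-p->S11 S13-q->S12 S14-p->S13 S14-q->S14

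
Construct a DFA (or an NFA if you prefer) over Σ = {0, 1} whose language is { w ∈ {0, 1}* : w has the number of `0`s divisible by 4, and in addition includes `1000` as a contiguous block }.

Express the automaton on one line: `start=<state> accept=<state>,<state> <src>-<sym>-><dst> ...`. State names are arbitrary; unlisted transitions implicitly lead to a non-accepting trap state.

Run two small machines in parallel and take their product. One (4 states) tracks the count of `0`s modulo 4; the other (5 states) tracks whether and how much of `1000` has been seen. Each combined state is a pair, one component from each; accept when both components accept.
A 20-state machine:
       0  1 
>  A   B  C 
   B   D  E 
   C   F  C 
   D   G  H 
   E   I  E 
   F   J  E 
   G   A  K 
   H   L  H 
   I   M  H 
   J   N  H 
   K   O  K 
   L   P  K 
   M   Q  K 
   N   Q  N 
   O   R  C 
   P   S  C 
 * Q   S  Q 
   R   T  E 
   S   T  S 
   T   N  T 
(> = start, * = accepting)

start=A accept=Q A-0->B A-1->C B-0->D B-1->E C-0->F C-1->C D-0->G D-1->H E-0->I E-1->E F-0->J F-1->E G-0->A G-1->K H-0->L H-1->H I-0->M I-1->H J-0->N J-1->H K-0->O K-1->K L-0->P L-1->K M-0->Q M-1->K N-0->Q N-1->N O-0->R O-1->C P-0->S P-1->C Q-0->S Q-1->Q R-0->T R-1->E S-0->T S-1->S T-0->N T-1->T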